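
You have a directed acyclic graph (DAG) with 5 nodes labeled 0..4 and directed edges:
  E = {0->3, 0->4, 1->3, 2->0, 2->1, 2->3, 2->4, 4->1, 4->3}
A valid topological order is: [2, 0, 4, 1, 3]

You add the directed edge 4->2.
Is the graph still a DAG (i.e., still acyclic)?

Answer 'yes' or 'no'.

Answer: no

Derivation:
Given toposort: [2, 0, 4, 1, 3]
Position of 4: index 2; position of 2: index 0
New edge 4->2: backward (u after v in old order)
Backward edge: old toposort is now invalid. Check if this creates a cycle.
Does 2 already reach 4? Reachable from 2: [0, 1, 2, 3, 4]. YES -> cycle!
Still a DAG? no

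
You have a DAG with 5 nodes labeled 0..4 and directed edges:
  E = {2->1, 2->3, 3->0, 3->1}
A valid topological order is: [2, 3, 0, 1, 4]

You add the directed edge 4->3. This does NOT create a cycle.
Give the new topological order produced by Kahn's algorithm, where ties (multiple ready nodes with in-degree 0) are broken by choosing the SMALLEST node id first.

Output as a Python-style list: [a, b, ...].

Old toposort: [2, 3, 0, 1, 4]
Added edge: 4->3
Position of 4 (4) > position of 3 (1). Must reorder: 4 must now come before 3.
Run Kahn's algorithm (break ties by smallest node id):
  initial in-degrees: [1, 2, 0, 2, 0]
  ready (indeg=0): [2, 4]
  pop 2: indeg[1]->1; indeg[3]->1 | ready=[4] | order so far=[2]
  pop 4: indeg[3]->0 | ready=[3] | order so far=[2, 4]
  pop 3: indeg[0]->0; indeg[1]->0 | ready=[0, 1] | order so far=[2, 4, 3]
  pop 0: no out-edges | ready=[1] | order so far=[2, 4, 3, 0]
  pop 1: no out-edges | ready=[] | order so far=[2, 4, 3, 0, 1]
  Result: [2, 4, 3, 0, 1]

Answer: [2, 4, 3, 0, 1]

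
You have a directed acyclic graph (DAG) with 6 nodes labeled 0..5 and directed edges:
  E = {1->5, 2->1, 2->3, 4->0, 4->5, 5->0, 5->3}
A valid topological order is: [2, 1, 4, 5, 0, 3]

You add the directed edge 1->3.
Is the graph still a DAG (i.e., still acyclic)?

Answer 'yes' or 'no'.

Given toposort: [2, 1, 4, 5, 0, 3]
Position of 1: index 1; position of 3: index 5
New edge 1->3: forward
Forward edge: respects the existing order. Still a DAG, same toposort still valid.
Still a DAG? yes

Answer: yes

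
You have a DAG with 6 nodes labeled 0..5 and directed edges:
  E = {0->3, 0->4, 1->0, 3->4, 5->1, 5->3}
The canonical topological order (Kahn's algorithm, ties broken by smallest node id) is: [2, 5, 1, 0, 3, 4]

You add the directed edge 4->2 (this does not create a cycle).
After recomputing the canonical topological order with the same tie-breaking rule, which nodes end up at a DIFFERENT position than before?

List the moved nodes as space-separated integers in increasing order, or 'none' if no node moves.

Answer: 0 1 2 3 4 5

Derivation:
Old toposort: [2, 5, 1, 0, 3, 4]
Added edge 4->2
Recompute Kahn (smallest-id tiebreak):
  initial in-degrees: [1, 1, 1, 2, 2, 0]
  ready (indeg=0): [5]
  pop 5: indeg[1]->0; indeg[3]->1 | ready=[1] | order so far=[5]
  pop 1: indeg[0]->0 | ready=[0] | order so far=[5, 1]
  pop 0: indeg[3]->0; indeg[4]->1 | ready=[3] | order so far=[5, 1, 0]
  pop 3: indeg[4]->0 | ready=[4] | order so far=[5, 1, 0, 3]
  pop 4: indeg[2]->0 | ready=[2] | order so far=[5, 1, 0, 3, 4]
  pop 2: no out-edges | ready=[] | order so far=[5, 1, 0, 3, 4, 2]
New canonical toposort: [5, 1, 0, 3, 4, 2]
Compare positions:
  Node 0: index 3 -> 2 (moved)
  Node 1: index 2 -> 1 (moved)
  Node 2: index 0 -> 5 (moved)
  Node 3: index 4 -> 3 (moved)
  Node 4: index 5 -> 4 (moved)
  Node 5: index 1 -> 0 (moved)
Nodes that changed position: 0 1 2 3 4 5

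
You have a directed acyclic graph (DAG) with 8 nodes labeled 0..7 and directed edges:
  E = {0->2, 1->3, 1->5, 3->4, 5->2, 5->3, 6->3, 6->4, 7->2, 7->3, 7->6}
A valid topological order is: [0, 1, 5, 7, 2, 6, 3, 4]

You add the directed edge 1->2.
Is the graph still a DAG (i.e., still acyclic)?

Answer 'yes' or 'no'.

Given toposort: [0, 1, 5, 7, 2, 6, 3, 4]
Position of 1: index 1; position of 2: index 4
New edge 1->2: forward
Forward edge: respects the existing order. Still a DAG, same toposort still valid.
Still a DAG? yes

Answer: yes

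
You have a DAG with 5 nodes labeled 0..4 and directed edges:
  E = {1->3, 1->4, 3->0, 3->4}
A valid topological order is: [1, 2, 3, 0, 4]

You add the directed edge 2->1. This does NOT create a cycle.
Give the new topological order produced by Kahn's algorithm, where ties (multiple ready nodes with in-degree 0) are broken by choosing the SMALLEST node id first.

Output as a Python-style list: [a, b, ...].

Answer: [2, 1, 3, 0, 4]

Derivation:
Old toposort: [1, 2, 3, 0, 4]
Added edge: 2->1
Position of 2 (1) > position of 1 (0). Must reorder: 2 must now come before 1.
Run Kahn's algorithm (break ties by smallest node id):
  initial in-degrees: [1, 1, 0, 1, 2]
  ready (indeg=0): [2]
  pop 2: indeg[1]->0 | ready=[1] | order so far=[2]
  pop 1: indeg[3]->0; indeg[4]->1 | ready=[3] | order so far=[2, 1]
  pop 3: indeg[0]->0; indeg[4]->0 | ready=[0, 4] | order so far=[2, 1, 3]
  pop 0: no out-edges | ready=[4] | order so far=[2, 1, 3, 0]
  pop 4: no out-edges | ready=[] | order so far=[2, 1, 3, 0, 4]
  Result: [2, 1, 3, 0, 4]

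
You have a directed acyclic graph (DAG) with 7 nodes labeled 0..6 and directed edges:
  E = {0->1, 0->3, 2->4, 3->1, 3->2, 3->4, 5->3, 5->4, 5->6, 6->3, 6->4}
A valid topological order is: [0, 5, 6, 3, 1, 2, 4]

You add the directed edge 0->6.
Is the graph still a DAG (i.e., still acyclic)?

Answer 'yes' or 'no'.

Answer: yes

Derivation:
Given toposort: [0, 5, 6, 3, 1, 2, 4]
Position of 0: index 0; position of 6: index 2
New edge 0->6: forward
Forward edge: respects the existing order. Still a DAG, same toposort still valid.
Still a DAG? yes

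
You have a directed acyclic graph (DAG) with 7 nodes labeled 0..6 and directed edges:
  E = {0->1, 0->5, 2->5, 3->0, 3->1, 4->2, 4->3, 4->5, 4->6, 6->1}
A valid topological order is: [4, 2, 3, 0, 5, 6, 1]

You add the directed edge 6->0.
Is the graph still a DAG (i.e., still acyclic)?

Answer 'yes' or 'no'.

Given toposort: [4, 2, 3, 0, 5, 6, 1]
Position of 6: index 5; position of 0: index 3
New edge 6->0: backward (u after v in old order)
Backward edge: old toposort is now invalid. Check if this creates a cycle.
Does 0 already reach 6? Reachable from 0: [0, 1, 5]. NO -> still a DAG (reorder needed).
Still a DAG? yes

Answer: yes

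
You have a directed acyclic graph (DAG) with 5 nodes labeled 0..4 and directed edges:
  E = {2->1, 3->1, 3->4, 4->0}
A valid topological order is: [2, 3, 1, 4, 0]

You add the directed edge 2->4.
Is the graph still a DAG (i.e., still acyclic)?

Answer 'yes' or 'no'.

Answer: yes

Derivation:
Given toposort: [2, 3, 1, 4, 0]
Position of 2: index 0; position of 4: index 3
New edge 2->4: forward
Forward edge: respects the existing order. Still a DAG, same toposort still valid.
Still a DAG? yes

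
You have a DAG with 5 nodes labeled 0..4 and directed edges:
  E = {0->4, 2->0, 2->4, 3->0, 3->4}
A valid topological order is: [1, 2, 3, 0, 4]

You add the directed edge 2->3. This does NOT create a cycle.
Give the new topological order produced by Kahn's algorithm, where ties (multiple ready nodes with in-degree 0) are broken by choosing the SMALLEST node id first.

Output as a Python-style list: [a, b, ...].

Answer: [1, 2, 3, 0, 4]

Derivation:
Old toposort: [1, 2, 3, 0, 4]
Added edge: 2->3
Position of 2 (1) < position of 3 (2). Old order still valid.
Run Kahn's algorithm (break ties by smallest node id):
  initial in-degrees: [2, 0, 0, 1, 3]
  ready (indeg=0): [1, 2]
  pop 1: no out-edges | ready=[2] | order so far=[1]
  pop 2: indeg[0]->1; indeg[3]->0; indeg[4]->2 | ready=[3] | order so far=[1, 2]
  pop 3: indeg[0]->0; indeg[4]->1 | ready=[0] | order so far=[1, 2, 3]
  pop 0: indeg[4]->0 | ready=[4] | order so far=[1, 2, 3, 0]
  pop 4: no out-edges | ready=[] | order so far=[1, 2, 3, 0, 4]
  Result: [1, 2, 3, 0, 4]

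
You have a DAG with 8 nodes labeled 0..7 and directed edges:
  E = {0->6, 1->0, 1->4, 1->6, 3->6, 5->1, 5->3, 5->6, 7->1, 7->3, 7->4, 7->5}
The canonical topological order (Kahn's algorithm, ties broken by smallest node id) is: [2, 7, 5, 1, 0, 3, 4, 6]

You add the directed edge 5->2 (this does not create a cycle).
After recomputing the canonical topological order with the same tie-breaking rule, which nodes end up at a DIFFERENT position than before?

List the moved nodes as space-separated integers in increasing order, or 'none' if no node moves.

Old toposort: [2, 7, 5, 1, 0, 3, 4, 6]
Added edge 5->2
Recompute Kahn (smallest-id tiebreak):
  initial in-degrees: [1, 2, 1, 2, 2, 1, 4, 0]
  ready (indeg=0): [7]
  pop 7: indeg[1]->1; indeg[3]->1; indeg[4]->1; indeg[5]->0 | ready=[5] | order so far=[7]
  pop 5: indeg[1]->0; indeg[2]->0; indeg[3]->0; indeg[6]->3 | ready=[1, 2, 3] | order so far=[7, 5]
  pop 1: indeg[0]->0; indeg[4]->0; indeg[6]->2 | ready=[0, 2, 3, 4] | order so far=[7, 5, 1]
  pop 0: indeg[6]->1 | ready=[2, 3, 4] | order so far=[7, 5, 1, 0]
  pop 2: no out-edges | ready=[3, 4] | order so far=[7, 5, 1, 0, 2]
  pop 3: indeg[6]->0 | ready=[4, 6] | order so far=[7, 5, 1, 0, 2, 3]
  pop 4: no out-edges | ready=[6] | order so far=[7, 5, 1, 0, 2, 3, 4]
  pop 6: no out-edges | ready=[] | order so far=[7, 5, 1, 0, 2, 3, 4, 6]
New canonical toposort: [7, 5, 1, 0, 2, 3, 4, 6]
Compare positions:
  Node 0: index 4 -> 3 (moved)
  Node 1: index 3 -> 2 (moved)
  Node 2: index 0 -> 4 (moved)
  Node 3: index 5 -> 5 (same)
  Node 4: index 6 -> 6 (same)
  Node 5: index 2 -> 1 (moved)
  Node 6: index 7 -> 7 (same)
  Node 7: index 1 -> 0 (moved)
Nodes that changed position: 0 1 2 5 7

Answer: 0 1 2 5 7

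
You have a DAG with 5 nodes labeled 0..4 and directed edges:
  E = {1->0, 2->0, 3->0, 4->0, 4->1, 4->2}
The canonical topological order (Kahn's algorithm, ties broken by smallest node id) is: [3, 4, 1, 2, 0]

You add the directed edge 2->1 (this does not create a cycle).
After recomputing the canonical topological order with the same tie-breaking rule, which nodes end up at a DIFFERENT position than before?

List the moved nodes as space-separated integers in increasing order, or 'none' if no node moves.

Old toposort: [3, 4, 1, 2, 0]
Added edge 2->1
Recompute Kahn (smallest-id tiebreak):
  initial in-degrees: [4, 2, 1, 0, 0]
  ready (indeg=0): [3, 4]
  pop 3: indeg[0]->3 | ready=[4] | order so far=[3]
  pop 4: indeg[0]->2; indeg[1]->1; indeg[2]->0 | ready=[2] | order so far=[3, 4]
  pop 2: indeg[0]->1; indeg[1]->0 | ready=[1] | order so far=[3, 4, 2]
  pop 1: indeg[0]->0 | ready=[0] | order so far=[3, 4, 2, 1]
  pop 0: no out-edges | ready=[] | order so far=[3, 4, 2, 1, 0]
New canonical toposort: [3, 4, 2, 1, 0]
Compare positions:
  Node 0: index 4 -> 4 (same)
  Node 1: index 2 -> 3 (moved)
  Node 2: index 3 -> 2 (moved)
  Node 3: index 0 -> 0 (same)
  Node 4: index 1 -> 1 (same)
Nodes that changed position: 1 2

Answer: 1 2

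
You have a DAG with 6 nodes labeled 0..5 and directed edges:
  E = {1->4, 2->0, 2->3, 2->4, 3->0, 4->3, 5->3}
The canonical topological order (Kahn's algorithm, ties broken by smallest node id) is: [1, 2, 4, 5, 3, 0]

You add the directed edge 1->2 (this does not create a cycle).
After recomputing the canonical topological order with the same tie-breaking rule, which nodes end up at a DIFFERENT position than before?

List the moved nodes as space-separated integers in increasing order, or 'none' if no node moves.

Answer: none

Derivation:
Old toposort: [1, 2, 4, 5, 3, 0]
Added edge 1->2
Recompute Kahn (smallest-id tiebreak):
  initial in-degrees: [2, 0, 1, 3, 2, 0]
  ready (indeg=0): [1, 5]
  pop 1: indeg[2]->0; indeg[4]->1 | ready=[2, 5] | order so far=[1]
  pop 2: indeg[0]->1; indeg[3]->2; indeg[4]->0 | ready=[4, 5] | order so far=[1, 2]
  pop 4: indeg[3]->1 | ready=[5] | order so far=[1, 2, 4]
  pop 5: indeg[3]->0 | ready=[3] | order so far=[1, 2, 4, 5]
  pop 3: indeg[0]->0 | ready=[0] | order so far=[1, 2, 4, 5, 3]
  pop 0: no out-edges | ready=[] | order so far=[1, 2, 4, 5, 3, 0]
New canonical toposort: [1, 2, 4, 5, 3, 0]
Compare positions:
  Node 0: index 5 -> 5 (same)
  Node 1: index 0 -> 0 (same)
  Node 2: index 1 -> 1 (same)
  Node 3: index 4 -> 4 (same)
  Node 4: index 2 -> 2 (same)
  Node 5: index 3 -> 3 (same)
Nodes that changed position: none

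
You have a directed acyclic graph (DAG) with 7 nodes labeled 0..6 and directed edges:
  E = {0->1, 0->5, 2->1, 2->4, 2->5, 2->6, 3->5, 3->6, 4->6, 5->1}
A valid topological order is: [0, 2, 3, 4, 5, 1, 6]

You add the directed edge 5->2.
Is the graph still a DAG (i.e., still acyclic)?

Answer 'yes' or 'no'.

Given toposort: [0, 2, 3, 4, 5, 1, 6]
Position of 5: index 4; position of 2: index 1
New edge 5->2: backward (u after v in old order)
Backward edge: old toposort is now invalid. Check if this creates a cycle.
Does 2 already reach 5? Reachable from 2: [1, 2, 4, 5, 6]. YES -> cycle!
Still a DAG? no

Answer: no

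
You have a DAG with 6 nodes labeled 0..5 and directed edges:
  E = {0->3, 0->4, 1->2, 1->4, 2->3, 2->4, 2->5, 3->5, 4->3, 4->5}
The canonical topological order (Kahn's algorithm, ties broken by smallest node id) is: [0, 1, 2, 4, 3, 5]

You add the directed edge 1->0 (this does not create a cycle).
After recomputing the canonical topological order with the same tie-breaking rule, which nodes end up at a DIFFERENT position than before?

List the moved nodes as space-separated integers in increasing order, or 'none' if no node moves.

Old toposort: [0, 1, 2, 4, 3, 5]
Added edge 1->0
Recompute Kahn (smallest-id tiebreak):
  initial in-degrees: [1, 0, 1, 3, 3, 3]
  ready (indeg=0): [1]
  pop 1: indeg[0]->0; indeg[2]->0; indeg[4]->2 | ready=[0, 2] | order so far=[1]
  pop 0: indeg[3]->2; indeg[4]->1 | ready=[2] | order so far=[1, 0]
  pop 2: indeg[3]->1; indeg[4]->0; indeg[5]->2 | ready=[4] | order so far=[1, 0, 2]
  pop 4: indeg[3]->0; indeg[5]->1 | ready=[3] | order so far=[1, 0, 2, 4]
  pop 3: indeg[5]->0 | ready=[5] | order so far=[1, 0, 2, 4, 3]
  pop 5: no out-edges | ready=[] | order so far=[1, 0, 2, 4, 3, 5]
New canonical toposort: [1, 0, 2, 4, 3, 5]
Compare positions:
  Node 0: index 0 -> 1 (moved)
  Node 1: index 1 -> 0 (moved)
  Node 2: index 2 -> 2 (same)
  Node 3: index 4 -> 4 (same)
  Node 4: index 3 -> 3 (same)
  Node 5: index 5 -> 5 (same)
Nodes that changed position: 0 1

Answer: 0 1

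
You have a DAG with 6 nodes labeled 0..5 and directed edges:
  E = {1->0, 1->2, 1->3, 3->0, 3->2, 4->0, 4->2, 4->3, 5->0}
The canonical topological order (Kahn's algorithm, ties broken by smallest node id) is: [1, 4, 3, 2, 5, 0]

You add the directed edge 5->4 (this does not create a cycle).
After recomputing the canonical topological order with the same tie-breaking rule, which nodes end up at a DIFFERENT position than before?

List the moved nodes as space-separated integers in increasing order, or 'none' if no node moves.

Old toposort: [1, 4, 3, 2, 5, 0]
Added edge 5->4
Recompute Kahn (smallest-id tiebreak):
  initial in-degrees: [4, 0, 3, 2, 1, 0]
  ready (indeg=0): [1, 5]
  pop 1: indeg[0]->3; indeg[2]->2; indeg[3]->1 | ready=[5] | order so far=[1]
  pop 5: indeg[0]->2; indeg[4]->0 | ready=[4] | order so far=[1, 5]
  pop 4: indeg[0]->1; indeg[2]->1; indeg[3]->0 | ready=[3] | order so far=[1, 5, 4]
  pop 3: indeg[0]->0; indeg[2]->0 | ready=[0, 2] | order so far=[1, 5, 4, 3]
  pop 0: no out-edges | ready=[2] | order so far=[1, 5, 4, 3, 0]
  pop 2: no out-edges | ready=[] | order so far=[1, 5, 4, 3, 0, 2]
New canonical toposort: [1, 5, 4, 3, 0, 2]
Compare positions:
  Node 0: index 5 -> 4 (moved)
  Node 1: index 0 -> 0 (same)
  Node 2: index 3 -> 5 (moved)
  Node 3: index 2 -> 3 (moved)
  Node 4: index 1 -> 2 (moved)
  Node 5: index 4 -> 1 (moved)
Nodes that changed position: 0 2 3 4 5

Answer: 0 2 3 4 5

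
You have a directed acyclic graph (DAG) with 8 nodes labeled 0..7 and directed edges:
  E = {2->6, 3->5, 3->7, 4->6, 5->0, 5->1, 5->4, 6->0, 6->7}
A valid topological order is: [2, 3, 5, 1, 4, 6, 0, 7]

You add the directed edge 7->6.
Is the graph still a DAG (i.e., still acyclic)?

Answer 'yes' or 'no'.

Answer: no

Derivation:
Given toposort: [2, 3, 5, 1, 4, 6, 0, 7]
Position of 7: index 7; position of 6: index 5
New edge 7->6: backward (u after v in old order)
Backward edge: old toposort is now invalid. Check if this creates a cycle.
Does 6 already reach 7? Reachable from 6: [0, 6, 7]. YES -> cycle!
Still a DAG? no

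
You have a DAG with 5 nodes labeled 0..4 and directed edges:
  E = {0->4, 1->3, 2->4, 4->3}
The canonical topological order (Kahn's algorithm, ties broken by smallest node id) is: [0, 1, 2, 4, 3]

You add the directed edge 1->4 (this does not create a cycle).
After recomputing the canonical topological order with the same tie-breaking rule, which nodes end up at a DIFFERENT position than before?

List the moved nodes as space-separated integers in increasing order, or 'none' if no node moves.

Answer: none

Derivation:
Old toposort: [0, 1, 2, 4, 3]
Added edge 1->4
Recompute Kahn (smallest-id tiebreak):
  initial in-degrees: [0, 0, 0, 2, 3]
  ready (indeg=0): [0, 1, 2]
  pop 0: indeg[4]->2 | ready=[1, 2] | order so far=[0]
  pop 1: indeg[3]->1; indeg[4]->1 | ready=[2] | order so far=[0, 1]
  pop 2: indeg[4]->0 | ready=[4] | order so far=[0, 1, 2]
  pop 4: indeg[3]->0 | ready=[3] | order so far=[0, 1, 2, 4]
  pop 3: no out-edges | ready=[] | order so far=[0, 1, 2, 4, 3]
New canonical toposort: [0, 1, 2, 4, 3]
Compare positions:
  Node 0: index 0 -> 0 (same)
  Node 1: index 1 -> 1 (same)
  Node 2: index 2 -> 2 (same)
  Node 3: index 4 -> 4 (same)
  Node 4: index 3 -> 3 (same)
Nodes that changed position: none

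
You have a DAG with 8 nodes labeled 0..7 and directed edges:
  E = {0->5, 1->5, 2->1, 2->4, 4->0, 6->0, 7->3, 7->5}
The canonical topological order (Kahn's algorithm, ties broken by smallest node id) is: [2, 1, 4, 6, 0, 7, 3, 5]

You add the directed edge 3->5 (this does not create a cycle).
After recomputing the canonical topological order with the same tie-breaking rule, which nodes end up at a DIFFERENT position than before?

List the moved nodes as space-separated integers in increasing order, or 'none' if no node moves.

Answer: none

Derivation:
Old toposort: [2, 1, 4, 6, 0, 7, 3, 5]
Added edge 3->5
Recompute Kahn (smallest-id tiebreak):
  initial in-degrees: [2, 1, 0, 1, 1, 4, 0, 0]
  ready (indeg=0): [2, 6, 7]
  pop 2: indeg[1]->0; indeg[4]->0 | ready=[1, 4, 6, 7] | order so far=[2]
  pop 1: indeg[5]->3 | ready=[4, 6, 7] | order so far=[2, 1]
  pop 4: indeg[0]->1 | ready=[6, 7] | order so far=[2, 1, 4]
  pop 6: indeg[0]->0 | ready=[0, 7] | order so far=[2, 1, 4, 6]
  pop 0: indeg[5]->2 | ready=[7] | order so far=[2, 1, 4, 6, 0]
  pop 7: indeg[3]->0; indeg[5]->1 | ready=[3] | order so far=[2, 1, 4, 6, 0, 7]
  pop 3: indeg[5]->0 | ready=[5] | order so far=[2, 1, 4, 6, 0, 7, 3]
  pop 5: no out-edges | ready=[] | order so far=[2, 1, 4, 6, 0, 7, 3, 5]
New canonical toposort: [2, 1, 4, 6, 0, 7, 3, 5]
Compare positions:
  Node 0: index 4 -> 4 (same)
  Node 1: index 1 -> 1 (same)
  Node 2: index 0 -> 0 (same)
  Node 3: index 6 -> 6 (same)
  Node 4: index 2 -> 2 (same)
  Node 5: index 7 -> 7 (same)
  Node 6: index 3 -> 3 (same)
  Node 7: index 5 -> 5 (same)
Nodes that changed position: none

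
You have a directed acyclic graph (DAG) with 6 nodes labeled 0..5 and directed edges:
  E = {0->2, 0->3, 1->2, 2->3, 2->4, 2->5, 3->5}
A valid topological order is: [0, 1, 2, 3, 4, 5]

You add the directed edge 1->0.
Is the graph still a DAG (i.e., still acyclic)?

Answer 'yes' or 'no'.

Answer: yes

Derivation:
Given toposort: [0, 1, 2, 3, 4, 5]
Position of 1: index 1; position of 0: index 0
New edge 1->0: backward (u after v in old order)
Backward edge: old toposort is now invalid. Check if this creates a cycle.
Does 0 already reach 1? Reachable from 0: [0, 2, 3, 4, 5]. NO -> still a DAG (reorder needed).
Still a DAG? yes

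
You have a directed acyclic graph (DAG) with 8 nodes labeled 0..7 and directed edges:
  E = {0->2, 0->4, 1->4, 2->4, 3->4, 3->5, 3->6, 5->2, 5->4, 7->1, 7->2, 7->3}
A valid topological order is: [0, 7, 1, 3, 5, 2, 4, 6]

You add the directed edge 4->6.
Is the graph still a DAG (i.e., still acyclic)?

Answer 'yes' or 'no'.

Answer: yes

Derivation:
Given toposort: [0, 7, 1, 3, 5, 2, 4, 6]
Position of 4: index 6; position of 6: index 7
New edge 4->6: forward
Forward edge: respects the existing order. Still a DAG, same toposort still valid.
Still a DAG? yes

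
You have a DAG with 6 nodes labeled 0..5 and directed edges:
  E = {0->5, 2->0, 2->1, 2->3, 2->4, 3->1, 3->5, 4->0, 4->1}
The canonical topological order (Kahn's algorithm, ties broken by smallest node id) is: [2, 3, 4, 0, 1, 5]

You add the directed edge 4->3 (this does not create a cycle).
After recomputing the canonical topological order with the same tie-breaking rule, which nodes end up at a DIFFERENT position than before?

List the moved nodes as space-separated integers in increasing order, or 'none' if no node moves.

Answer: 0 3 4

Derivation:
Old toposort: [2, 3, 4, 0, 1, 5]
Added edge 4->3
Recompute Kahn (smallest-id tiebreak):
  initial in-degrees: [2, 3, 0, 2, 1, 2]
  ready (indeg=0): [2]
  pop 2: indeg[0]->1; indeg[1]->2; indeg[3]->1; indeg[4]->0 | ready=[4] | order so far=[2]
  pop 4: indeg[0]->0; indeg[1]->1; indeg[3]->0 | ready=[0, 3] | order so far=[2, 4]
  pop 0: indeg[5]->1 | ready=[3] | order so far=[2, 4, 0]
  pop 3: indeg[1]->0; indeg[5]->0 | ready=[1, 5] | order so far=[2, 4, 0, 3]
  pop 1: no out-edges | ready=[5] | order so far=[2, 4, 0, 3, 1]
  pop 5: no out-edges | ready=[] | order so far=[2, 4, 0, 3, 1, 5]
New canonical toposort: [2, 4, 0, 3, 1, 5]
Compare positions:
  Node 0: index 3 -> 2 (moved)
  Node 1: index 4 -> 4 (same)
  Node 2: index 0 -> 0 (same)
  Node 3: index 1 -> 3 (moved)
  Node 4: index 2 -> 1 (moved)
  Node 5: index 5 -> 5 (same)
Nodes that changed position: 0 3 4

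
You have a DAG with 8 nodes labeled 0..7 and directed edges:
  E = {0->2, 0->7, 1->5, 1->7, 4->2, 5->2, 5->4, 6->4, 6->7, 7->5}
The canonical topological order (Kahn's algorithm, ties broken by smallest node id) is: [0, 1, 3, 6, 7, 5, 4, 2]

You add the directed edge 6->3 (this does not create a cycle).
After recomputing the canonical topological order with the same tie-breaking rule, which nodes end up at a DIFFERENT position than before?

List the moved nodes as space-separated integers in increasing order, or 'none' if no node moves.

Old toposort: [0, 1, 3, 6, 7, 5, 4, 2]
Added edge 6->3
Recompute Kahn (smallest-id tiebreak):
  initial in-degrees: [0, 0, 3, 1, 2, 2, 0, 3]
  ready (indeg=0): [0, 1, 6]
  pop 0: indeg[2]->2; indeg[7]->2 | ready=[1, 6] | order so far=[0]
  pop 1: indeg[5]->1; indeg[7]->1 | ready=[6] | order so far=[0, 1]
  pop 6: indeg[3]->0; indeg[4]->1; indeg[7]->0 | ready=[3, 7] | order so far=[0, 1, 6]
  pop 3: no out-edges | ready=[7] | order so far=[0, 1, 6, 3]
  pop 7: indeg[5]->0 | ready=[5] | order so far=[0, 1, 6, 3, 7]
  pop 5: indeg[2]->1; indeg[4]->0 | ready=[4] | order so far=[0, 1, 6, 3, 7, 5]
  pop 4: indeg[2]->0 | ready=[2] | order so far=[0, 1, 6, 3, 7, 5, 4]
  pop 2: no out-edges | ready=[] | order so far=[0, 1, 6, 3, 7, 5, 4, 2]
New canonical toposort: [0, 1, 6, 3, 7, 5, 4, 2]
Compare positions:
  Node 0: index 0 -> 0 (same)
  Node 1: index 1 -> 1 (same)
  Node 2: index 7 -> 7 (same)
  Node 3: index 2 -> 3 (moved)
  Node 4: index 6 -> 6 (same)
  Node 5: index 5 -> 5 (same)
  Node 6: index 3 -> 2 (moved)
  Node 7: index 4 -> 4 (same)
Nodes that changed position: 3 6

Answer: 3 6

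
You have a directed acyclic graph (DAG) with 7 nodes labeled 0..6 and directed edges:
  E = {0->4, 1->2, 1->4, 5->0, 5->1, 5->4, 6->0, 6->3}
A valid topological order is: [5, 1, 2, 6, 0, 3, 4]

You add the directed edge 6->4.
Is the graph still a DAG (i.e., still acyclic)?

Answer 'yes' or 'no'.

Given toposort: [5, 1, 2, 6, 0, 3, 4]
Position of 6: index 3; position of 4: index 6
New edge 6->4: forward
Forward edge: respects the existing order. Still a DAG, same toposort still valid.
Still a DAG? yes

Answer: yes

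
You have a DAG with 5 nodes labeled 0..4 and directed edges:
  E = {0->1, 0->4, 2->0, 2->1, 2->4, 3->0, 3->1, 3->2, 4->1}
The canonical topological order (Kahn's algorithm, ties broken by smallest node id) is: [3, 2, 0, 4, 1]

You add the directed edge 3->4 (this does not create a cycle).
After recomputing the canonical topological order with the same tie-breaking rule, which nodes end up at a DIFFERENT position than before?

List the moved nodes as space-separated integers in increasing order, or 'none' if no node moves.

Old toposort: [3, 2, 0, 4, 1]
Added edge 3->4
Recompute Kahn (smallest-id tiebreak):
  initial in-degrees: [2, 4, 1, 0, 3]
  ready (indeg=0): [3]
  pop 3: indeg[0]->1; indeg[1]->3; indeg[2]->0; indeg[4]->2 | ready=[2] | order so far=[3]
  pop 2: indeg[0]->0; indeg[1]->2; indeg[4]->1 | ready=[0] | order so far=[3, 2]
  pop 0: indeg[1]->1; indeg[4]->0 | ready=[4] | order so far=[3, 2, 0]
  pop 4: indeg[1]->0 | ready=[1] | order so far=[3, 2, 0, 4]
  pop 1: no out-edges | ready=[] | order so far=[3, 2, 0, 4, 1]
New canonical toposort: [3, 2, 0, 4, 1]
Compare positions:
  Node 0: index 2 -> 2 (same)
  Node 1: index 4 -> 4 (same)
  Node 2: index 1 -> 1 (same)
  Node 3: index 0 -> 0 (same)
  Node 4: index 3 -> 3 (same)
Nodes that changed position: none

Answer: none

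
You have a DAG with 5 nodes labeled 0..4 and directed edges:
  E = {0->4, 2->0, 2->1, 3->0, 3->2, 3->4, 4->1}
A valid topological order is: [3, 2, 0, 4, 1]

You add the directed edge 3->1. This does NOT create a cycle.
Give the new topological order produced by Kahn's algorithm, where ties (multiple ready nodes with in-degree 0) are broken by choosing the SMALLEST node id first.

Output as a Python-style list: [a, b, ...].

Answer: [3, 2, 0, 4, 1]

Derivation:
Old toposort: [3, 2, 0, 4, 1]
Added edge: 3->1
Position of 3 (0) < position of 1 (4). Old order still valid.
Run Kahn's algorithm (break ties by smallest node id):
  initial in-degrees: [2, 3, 1, 0, 2]
  ready (indeg=0): [3]
  pop 3: indeg[0]->1; indeg[1]->2; indeg[2]->0; indeg[4]->1 | ready=[2] | order so far=[3]
  pop 2: indeg[0]->0; indeg[1]->1 | ready=[0] | order so far=[3, 2]
  pop 0: indeg[4]->0 | ready=[4] | order so far=[3, 2, 0]
  pop 4: indeg[1]->0 | ready=[1] | order so far=[3, 2, 0, 4]
  pop 1: no out-edges | ready=[] | order so far=[3, 2, 0, 4, 1]
  Result: [3, 2, 0, 4, 1]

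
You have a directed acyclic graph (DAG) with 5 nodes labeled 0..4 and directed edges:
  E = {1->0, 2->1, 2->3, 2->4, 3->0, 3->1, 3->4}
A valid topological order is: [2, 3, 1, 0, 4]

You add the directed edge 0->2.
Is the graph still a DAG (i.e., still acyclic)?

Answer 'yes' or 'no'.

Answer: no

Derivation:
Given toposort: [2, 3, 1, 0, 4]
Position of 0: index 3; position of 2: index 0
New edge 0->2: backward (u after v in old order)
Backward edge: old toposort is now invalid. Check if this creates a cycle.
Does 2 already reach 0? Reachable from 2: [0, 1, 2, 3, 4]. YES -> cycle!
Still a DAG? no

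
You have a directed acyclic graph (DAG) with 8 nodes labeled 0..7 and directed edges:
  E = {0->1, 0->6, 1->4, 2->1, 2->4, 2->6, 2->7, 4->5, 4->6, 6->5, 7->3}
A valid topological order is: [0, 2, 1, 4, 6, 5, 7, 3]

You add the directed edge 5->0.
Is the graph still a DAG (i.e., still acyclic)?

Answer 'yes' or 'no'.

Given toposort: [0, 2, 1, 4, 6, 5, 7, 3]
Position of 5: index 5; position of 0: index 0
New edge 5->0: backward (u after v in old order)
Backward edge: old toposort is now invalid. Check if this creates a cycle.
Does 0 already reach 5? Reachable from 0: [0, 1, 4, 5, 6]. YES -> cycle!
Still a DAG? no

Answer: no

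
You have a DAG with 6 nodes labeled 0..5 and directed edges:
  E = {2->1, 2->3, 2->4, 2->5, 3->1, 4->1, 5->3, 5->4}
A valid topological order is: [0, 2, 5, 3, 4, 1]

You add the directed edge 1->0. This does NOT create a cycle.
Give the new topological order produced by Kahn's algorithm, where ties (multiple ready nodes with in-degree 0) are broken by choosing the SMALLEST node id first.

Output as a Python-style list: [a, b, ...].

Answer: [2, 5, 3, 4, 1, 0]

Derivation:
Old toposort: [0, 2, 5, 3, 4, 1]
Added edge: 1->0
Position of 1 (5) > position of 0 (0). Must reorder: 1 must now come before 0.
Run Kahn's algorithm (break ties by smallest node id):
  initial in-degrees: [1, 3, 0, 2, 2, 1]
  ready (indeg=0): [2]
  pop 2: indeg[1]->2; indeg[3]->1; indeg[4]->1; indeg[5]->0 | ready=[5] | order so far=[2]
  pop 5: indeg[3]->0; indeg[4]->0 | ready=[3, 4] | order so far=[2, 5]
  pop 3: indeg[1]->1 | ready=[4] | order so far=[2, 5, 3]
  pop 4: indeg[1]->0 | ready=[1] | order so far=[2, 5, 3, 4]
  pop 1: indeg[0]->0 | ready=[0] | order so far=[2, 5, 3, 4, 1]
  pop 0: no out-edges | ready=[] | order so far=[2, 5, 3, 4, 1, 0]
  Result: [2, 5, 3, 4, 1, 0]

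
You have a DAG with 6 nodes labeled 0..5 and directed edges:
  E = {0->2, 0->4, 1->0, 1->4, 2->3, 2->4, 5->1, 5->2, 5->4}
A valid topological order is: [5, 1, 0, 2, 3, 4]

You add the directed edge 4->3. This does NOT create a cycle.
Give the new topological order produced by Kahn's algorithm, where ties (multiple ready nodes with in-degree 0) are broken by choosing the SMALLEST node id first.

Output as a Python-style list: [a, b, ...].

Answer: [5, 1, 0, 2, 4, 3]

Derivation:
Old toposort: [5, 1, 0, 2, 3, 4]
Added edge: 4->3
Position of 4 (5) > position of 3 (4). Must reorder: 4 must now come before 3.
Run Kahn's algorithm (break ties by smallest node id):
  initial in-degrees: [1, 1, 2, 2, 4, 0]
  ready (indeg=0): [5]
  pop 5: indeg[1]->0; indeg[2]->1; indeg[4]->3 | ready=[1] | order so far=[5]
  pop 1: indeg[0]->0; indeg[4]->2 | ready=[0] | order so far=[5, 1]
  pop 0: indeg[2]->0; indeg[4]->1 | ready=[2] | order so far=[5, 1, 0]
  pop 2: indeg[3]->1; indeg[4]->0 | ready=[4] | order so far=[5, 1, 0, 2]
  pop 4: indeg[3]->0 | ready=[3] | order so far=[5, 1, 0, 2, 4]
  pop 3: no out-edges | ready=[] | order so far=[5, 1, 0, 2, 4, 3]
  Result: [5, 1, 0, 2, 4, 3]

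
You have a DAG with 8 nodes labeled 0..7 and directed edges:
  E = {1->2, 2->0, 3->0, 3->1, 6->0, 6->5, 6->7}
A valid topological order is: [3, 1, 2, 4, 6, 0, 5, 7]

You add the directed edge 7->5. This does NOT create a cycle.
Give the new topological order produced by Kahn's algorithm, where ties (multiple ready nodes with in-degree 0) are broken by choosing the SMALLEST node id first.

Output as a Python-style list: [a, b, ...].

Answer: [3, 1, 2, 4, 6, 0, 7, 5]

Derivation:
Old toposort: [3, 1, 2, 4, 6, 0, 5, 7]
Added edge: 7->5
Position of 7 (7) > position of 5 (6). Must reorder: 7 must now come before 5.
Run Kahn's algorithm (break ties by smallest node id):
  initial in-degrees: [3, 1, 1, 0, 0, 2, 0, 1]
  ready (indeg=0): [3, 4, 6]
  pop 3: indeg[0]->2; indeg[1]->0 | ready=[1, 4, 6] | order so far=[3]
  pop 1: indeg[2]->0 | ready=[2, 4, 6] | order so far=[3, 1]
  pop 2: indeg[0]->1 | ready=[4, 6] | order so far=[3, 1, 2]
  pop 4: no out-edges | ready=[6] | order so far=[3, 1, 2, 4]
  pop 6: indeg[0]->0; indeg[5]->1; indeg[7]->0 | ready=[0, 7] | order so far=[3, 1, 2, 4, 6]
  pop 0: no out-edges | ready=[7] | order so far=[3, 1, 2, 4, 6, 0]
  pop 7: indeg[5]->0 | ready=[5] | order so far=[3, 1, 2, 4, 6, 0, 7]
  pop 5: no out-edges | ready=[] | order so far=[3, 1, 2, 4, 6, 0, 7, 5]
  Result: [3, 1, 2, 4, 6, 0, 7, 5]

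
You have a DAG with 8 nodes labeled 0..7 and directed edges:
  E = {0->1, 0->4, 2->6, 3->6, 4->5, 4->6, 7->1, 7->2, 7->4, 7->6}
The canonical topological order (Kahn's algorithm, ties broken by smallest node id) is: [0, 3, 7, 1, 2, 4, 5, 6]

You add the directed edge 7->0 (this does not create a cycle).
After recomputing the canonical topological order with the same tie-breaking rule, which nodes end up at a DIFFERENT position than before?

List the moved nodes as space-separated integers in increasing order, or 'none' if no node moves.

Old toposort: [0, 3, 7, 1, 2, 4, 5, 6]
Added edge 7->0
Recompute Kahn (smallest-id tiebreak):
  initial in-degrees: [1, 2, 1, 0, 2, 1, 4, 0]
  ready (indeg=0): [3, 7]
  pop 3: indeg[6]->3 | ready=[7] | order so far=[3]
  pop 7: indeg[0]->0; indeg[1]->1; indeg[2]->0; indeg[4]->1; indeg[6]->2 | ready=[0, 2] | order so far=[3, 7]
  pop 0: indeg[1]->0; indeg[4]->0 | ready=[1, 2, 4] | order so far=[3, 7, 0]
  pop 1: no out-edges | ready=[2, 4] | order so far=[3, 7, 0, 1]
  pop 2: indeg[6]->1 | ready=[4] | order so far=[3, 7, 0, 1, 2]
  pop 4: indeg[5]->0; indeg[6]->0 | ready=[5, 6] | order so far=[3, 7, 0, 1, 2, 4]
  pop 5: no out-edges | ready=[6] | order so far=[3, 7, 0, 1, 2, 4, 5]
  pop 6: no out-edges | ready=[] | order so far=[3, 7, 0, 1, 2, 4, 5, 6]
New canonical toposort: [3, 7, 0, 1, 2, 4, 5, 6]
Compare positions:
  Node 0: index 0 -> 2 (moved)
  Node 1: index 3 -> 3 (same)
  Node 2: index 4 -> 4 (same)
  Node 3: index 1 -> 0 (moved)
  Node 4: index 5 -> 5 (same)
  Node 5: index 6 -> 6 (same)
  Node 6: index 7 -> 7 (same)
  Node 7: index 2 -> 1 (moved)
Nodes that changed position: 0 3 7

Answer: 0 3 7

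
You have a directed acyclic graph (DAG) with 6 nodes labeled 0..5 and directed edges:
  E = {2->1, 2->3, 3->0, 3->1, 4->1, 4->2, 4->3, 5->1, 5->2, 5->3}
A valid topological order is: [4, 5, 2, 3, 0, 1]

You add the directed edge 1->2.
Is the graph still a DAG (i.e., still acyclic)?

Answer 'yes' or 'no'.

Answer: no

Derivation:
Given toposort: [4, 5, 2, 3, 0, 1]
Position of 1: index 5; position of 2: index 2
New edge 1->2: backward (u after v in old order)
Backward edge: old toposort is now invalid. Check if this creates a cycle.
Does 2 already reach 1? Reachable from 2: [0, 1, 2, 3]. YES -> cycle!
Still a DAG? no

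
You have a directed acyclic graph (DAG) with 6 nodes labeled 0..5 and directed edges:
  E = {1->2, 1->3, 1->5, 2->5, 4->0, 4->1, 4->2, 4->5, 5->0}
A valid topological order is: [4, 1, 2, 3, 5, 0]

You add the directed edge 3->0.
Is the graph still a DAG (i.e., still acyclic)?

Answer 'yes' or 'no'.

Answer: yes

Derivation:
Given toposort: [4, 1, 2, 3, 5, 0]
Position of 3: index 3; position of 0: index 5
New edge 3->0: forward
Forward edge: respects the existing order. Still a DAG, same toposort still valid.
Still a DAG? yes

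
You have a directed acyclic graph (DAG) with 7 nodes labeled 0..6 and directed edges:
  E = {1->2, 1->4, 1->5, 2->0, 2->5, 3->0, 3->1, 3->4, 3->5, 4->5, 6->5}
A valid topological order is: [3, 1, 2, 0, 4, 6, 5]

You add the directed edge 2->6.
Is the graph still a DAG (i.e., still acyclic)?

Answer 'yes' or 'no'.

Given toposort: [3, 1, 2, 0, 4, 6, 5]
Position of 2: index 2; position of 6: index 5
New edge 2->6: forward
Forward edge: respects the existing order. Still a DAG, same toposort still valid.
Still a DAG? yes

Answer: yes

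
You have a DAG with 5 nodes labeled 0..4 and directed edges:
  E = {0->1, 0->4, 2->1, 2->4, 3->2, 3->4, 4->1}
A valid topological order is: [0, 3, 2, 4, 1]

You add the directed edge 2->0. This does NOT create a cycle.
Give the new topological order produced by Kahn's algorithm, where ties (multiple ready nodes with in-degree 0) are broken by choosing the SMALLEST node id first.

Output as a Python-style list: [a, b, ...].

Answer: [3, 2, 0, 4, 1]

Derivation:
Old toposort: [0, 3, 2, 4, 1]
Added edge: 2->0
Position of 2 (2) > position of 0 (0). Must reorder: 2 must now come before 0.
Run Kahn's algorithm (break ties by smallest node id):
  initial in-degrees: [1, 3, 1, 0, 3]
  ready (indeg=0): [3]
  pop 3: indeg[2]->0; indeg[4]->2 | ready=[2] | order so far=[3]
  pop 2: indeg[0]->0; indeg[1]->2; indeg[4]->1 | ready=[0] | order so far=[3, 2]
  pop 0: indeg[1]->1; indeg[4]->0 | ready=[4] | order so far=[3, 2, 0]
  pop 4: indeg[1]->0 | ready=[1] | order so far=[3, 2, 0, 4]
  pop 1: no out-edges | ready=[] | order so far=[3, 2, 0, 4, 1]
  Result: [3, 2, 0, 4, 1]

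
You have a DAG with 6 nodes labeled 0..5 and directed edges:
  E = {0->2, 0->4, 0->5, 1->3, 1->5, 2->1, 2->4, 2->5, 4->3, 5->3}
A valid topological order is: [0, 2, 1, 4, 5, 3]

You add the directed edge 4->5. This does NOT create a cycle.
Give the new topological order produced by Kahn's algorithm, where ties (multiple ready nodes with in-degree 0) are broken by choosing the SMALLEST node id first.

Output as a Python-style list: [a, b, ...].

Answer: [0, 2, 1, 4, 5, 3]

Derivation:
Old toposort: [0, 2, 1, 4, 5, 3]
Added edge: 4->5
Position of 4 (3) < position of 5 (4). Old order still valid.
Run Kahn's algorithm (break ties by smallest node id):
  initial in-degrees: [0, 1, 1, 3, 2, 4]
  ready (indeg=0): [0]
  pop 0: indeg[2]->0; indeg[4]->1; indeg[5]->3 | ready=[2] | order so far=[0]
  pop 2: indeg[1]->0; indeg[4]->0; indeg[5]->2 | ready=[1, 4] | order so far=[0, 2]
  pop 1: indeg[3]->2; indeg[5]->1 | ready=[4] | order so far=[0, 2, 1]
  pop 4: indeg[3]->1; indeg[5]->0 | ready=[5] | order so far=[0, 2, 1, 4]
  pop 5: indeg[3]->0 | ready=[3] | order so far=[0, 2, 1, 4, 5]
  pop 3: no out-edges | ready=[] | order so far=[0, 2, 1, 4, 5, 3]
  Result: [0, 2, 1, 4, 5, 3]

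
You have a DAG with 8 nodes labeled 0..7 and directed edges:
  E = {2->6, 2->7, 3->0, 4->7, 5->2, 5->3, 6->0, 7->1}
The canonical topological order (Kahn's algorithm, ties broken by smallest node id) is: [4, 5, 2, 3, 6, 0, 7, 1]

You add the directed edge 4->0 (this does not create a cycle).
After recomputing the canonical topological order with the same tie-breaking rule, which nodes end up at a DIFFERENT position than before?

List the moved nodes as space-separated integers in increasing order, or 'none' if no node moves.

Old toposort: [4, 5, 2, 3, 6, 0, 7, 1]
Added edge 4->0
Recompute Kahn (smallest-id tiebreak):
  initial in-degrees: [3, 1, 1, 1, 0, 0, 1, 2]
  ready (indeg=0): [4, 5]
  pop 4: indeg[0]->2; indeg[7]->1 | ready=[5] | order so far=[4]
  pop 5: indeg[2]->0; indeg[3]->0 | ready=[2, 3] | order so far=[4, 5]
  pop 2: indeg[6]->0; indeg[7]->0 | ready=[3, 6, 7] | order so far=[4, 5, 2]
  pop 3: indeg[0]->1 | ready=[6, 7] | order so far=[4, 5, 2, 3]
  pop 6: indeg[0]->0 | ready=[0, 7] | order so far=[4, 5, 2, 3, 6]
  pop 0: no out-edges | ready=[7] | order so far=[4, 5, 2, 3, 6, 0]
  pop 7: indeg[1]->0 | ready=[1] | order so far=[4, 5, 2, 3, 6, 0, 7]
  pop 1: no out-edges | ready=[] | order so far=[4, 5, 2, 3, 6, 0, 7, 1]
New canonical toposort: [4, 5, 2, 3, 6, 0, 7, 1]
Compare positions:
  Node 0: index 5 -> 5 (same)
  Node 1: index 7 -> 7 (same)
  Node 2: index 2 -> 2 (same)
  Node 3: index 3 -> 3 (same)
  Node 4: index 0 -> 0 (same)
  Node 5: index 1 -> 1 (same)
  Node 6: index 4 -> 4 (same)
  Node 7: index 6 -> 6 (same)
Nodes that changed position: none

Answer: none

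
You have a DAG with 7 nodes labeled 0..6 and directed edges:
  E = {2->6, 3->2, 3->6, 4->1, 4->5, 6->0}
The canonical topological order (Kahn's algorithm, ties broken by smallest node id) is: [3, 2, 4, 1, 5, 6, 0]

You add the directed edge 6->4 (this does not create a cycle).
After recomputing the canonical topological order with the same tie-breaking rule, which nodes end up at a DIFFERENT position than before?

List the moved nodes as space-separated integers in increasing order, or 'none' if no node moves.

Old toposort: [3, 2, 4, 1, 5, 6, 0]
Added edge 6->4
Recompute Kahn (smallest-id tiebreak):
  initial in-degrees: [1, 1, 1, 0, 1, 1, 2]
  ready (indeg=0): [3]
  pop 3: indeg[2]->0; indeg[6]->1 | ready=[2] | order so far=[3]
  pop 2: indeg[6]->0 | ready=[6] | order so far=[3, 2]
  pop 6: indeg[0]->0; indeg[4]->0 | ready=[0, 4] | order so far=[3, 2, 6]
  pop 0: no out-edges | ready=[4] | order so far=[3, 2, 6, 0]
  pop 4: indeg[1]->0; indeg[5]->0 | ready=[1, 5] | order so far=[3, 2, 6, 0, 4]
  pop 1: no out-edges | ready=[5] | order so far=[3, 2, 6, 0, 4, 1]
  pop 5: no out-edges | ready=[] | order so far=[3, 2, 6, 0, 4, 1, 5]
New canonical toposort: [3, 2, 6, 0, 4, 1, 5]
Compare positions:
  Node 0: index 6 -> 3 (moved)
  Node 1: index 3 -> 5 (moved)
  Node 2: index 1 -> 1 (same)
  Node 3: index 0 -> 0 (same)
  Node 4: index 2 -> 4 (moved)
  Node 5: index 4 -> 6 (moved)
  Node 6: index 5 -> 2 (moved)
Nodes that changed position: 0 1 4 5 6

Answer: 0 1 4 5 6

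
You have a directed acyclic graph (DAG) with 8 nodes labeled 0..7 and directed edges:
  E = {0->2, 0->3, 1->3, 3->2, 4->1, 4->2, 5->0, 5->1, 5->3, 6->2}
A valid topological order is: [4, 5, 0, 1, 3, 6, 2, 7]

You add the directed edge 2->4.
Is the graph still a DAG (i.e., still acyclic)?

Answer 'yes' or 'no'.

Answer: no

Derivation:
Given toposort: [4, 5, 0, 1, 3, 6, 2, 7]
Position of 2: index 6; position of 4: index 0
New edge 2->4: backward (u after v in old order)
Backward edge: old toposort is now invalid. Check if this creates a cycle.
Does 4 already reach 2? Reachable from 4: [1, 2, 3, 4]. YES -> cycle!
Still a DAG? no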